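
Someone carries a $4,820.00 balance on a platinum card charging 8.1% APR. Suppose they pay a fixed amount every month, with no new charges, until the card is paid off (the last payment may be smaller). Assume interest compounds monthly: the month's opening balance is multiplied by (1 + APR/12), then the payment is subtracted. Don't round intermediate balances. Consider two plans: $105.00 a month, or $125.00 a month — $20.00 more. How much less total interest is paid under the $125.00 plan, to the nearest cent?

$186.46

Monthly rate r = 8.1%/12 = 0.675% = 0.00675.
At $105.00/mo: n = ⌈−ln(1 − rB₀/P)/ln(1+r)⌉ = 56 payments (last $13.37); total interest = total paid − $4,820.00 = $968.37.
At $125.00/mo: 45 payments (last $101.91); total interest $781.91.
Interest saved = $968.37 − $781.91 = $186.46.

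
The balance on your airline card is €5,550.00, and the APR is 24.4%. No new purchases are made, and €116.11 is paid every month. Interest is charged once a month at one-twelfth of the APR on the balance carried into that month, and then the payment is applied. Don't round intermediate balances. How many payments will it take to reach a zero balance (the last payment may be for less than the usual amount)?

Monthly rate r = 24.4%/12 = 2.03333% = 0.0203333.
Recurrence: B ← B·(1+r) − €116.11.
Month 1: interest €112.85; balance after payment €5,546.74.
Month 2: interest €112.78; balance after payment €5,543.41.
Closed form: n = −ln(1 − rB₀/P)/ln(1+r) = −ln(0.028077)/ln(1.02033) ≈ 177.492, so the balance reaches zero during payment 178.

178 months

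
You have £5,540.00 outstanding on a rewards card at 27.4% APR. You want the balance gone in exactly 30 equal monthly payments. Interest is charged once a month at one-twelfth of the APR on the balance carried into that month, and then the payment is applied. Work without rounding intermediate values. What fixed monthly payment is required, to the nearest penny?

Monthly rate r = 27.4%/12 = 2.28333% = 0.0228333.
Level-payment amortization: P = B₀·r / (1 − (1+r)^(−n)) = 5540.00·0.0228333 / (1 − 1.02283^(−30)).
Denominator 1 − (1+r)^(−30) = 0.492011579.
P = 126.497 / 0.492011579 ≈ 257.10.

£257.10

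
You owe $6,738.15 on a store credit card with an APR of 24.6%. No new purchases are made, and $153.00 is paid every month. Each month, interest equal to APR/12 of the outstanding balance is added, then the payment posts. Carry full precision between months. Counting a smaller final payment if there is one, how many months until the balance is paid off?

Monthly rate r = 24.6%/12 = 2.05% = 0.0205.
Recurrence: B ← B·(1+r) − $153.00.
Month 1: interest $138.13; balance after payment $6,723.28.
Month 2: interest $137.83; balance after payment $6,708.11.
Closed form: n = −ln(1 − rB₀/P)/ln(1+r) = −ln(0.097176)/ln(1.0205) ≈ 114.880, so the balance reaches zero during payment 115.

115 payments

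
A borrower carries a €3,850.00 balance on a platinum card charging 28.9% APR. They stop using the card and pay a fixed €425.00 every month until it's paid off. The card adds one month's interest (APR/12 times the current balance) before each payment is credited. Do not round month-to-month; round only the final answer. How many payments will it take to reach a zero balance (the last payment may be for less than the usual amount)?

11 payments

Monthly rate r = 28.9%/12 = 2.40833% = 0.0240833.
Recurrence: B ← B·(1+r) − €425.00.
Month 1: interest €92.72; balance after payment €3,517.72.
Month 2: interest €84.72; balance after payment €3,177.44.
Closed form: n = −ln(1 − rB₀/P)/ln(1+r) = −ln(0.78183)/ln(1.02408) ≈ 10.342, so the balance reaches zero during payment 11.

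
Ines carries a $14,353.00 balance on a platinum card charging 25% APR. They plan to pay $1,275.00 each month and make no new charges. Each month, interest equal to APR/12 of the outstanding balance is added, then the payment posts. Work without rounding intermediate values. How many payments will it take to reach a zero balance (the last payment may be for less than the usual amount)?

13 payments

Monthly rate r = 25%/12 = 2.08333% = 0.0208333.
Recurrence: B ← B·(1+r) − $1,275.00.
Month 1: interest $299.02; balance after payment $13,377.02.
Month 2: interest $278.69; balance after payment $12,380.71.
Closed form: n = −ln(1 − rB₀/P)/ln(1+r) = −ln(0.76547)/ln(1.02083) ≈ 12.962, so the balance reaches zero during payment 13.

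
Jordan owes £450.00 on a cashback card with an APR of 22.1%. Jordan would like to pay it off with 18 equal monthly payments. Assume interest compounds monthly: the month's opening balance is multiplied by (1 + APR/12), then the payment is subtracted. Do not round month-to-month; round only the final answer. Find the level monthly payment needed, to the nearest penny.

£29.60

Monthly rate r = 22.1%/12 = 1.84167% = 0.0184167.
Level-payment amortization: P = B₀·r / (1 − (1+r)^(−n)) = 450.00·0.0184167 / (1 − 1.01842^(−18)).
Denominator 1 − (1+r)^(−18) = 0.279985844.
P = 8.2875 / 0.279985844 ≈ 29.60.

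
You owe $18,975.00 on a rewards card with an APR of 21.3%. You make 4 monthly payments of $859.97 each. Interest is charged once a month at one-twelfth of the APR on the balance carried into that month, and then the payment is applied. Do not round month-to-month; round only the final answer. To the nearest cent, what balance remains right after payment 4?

$16,825.97

Monthly rate r = 21.3%/12 = 1.775% = 0.01775.
Each month: B ← B·(1+r) − $859.97.
Month 1: interest $336.81; balance after payment $18,451.84.
Month 2: interest $327.52; balance after payment $17,919.39.
Month 3: interest $318.07; balance after payment $17,377.49.
Month 4: interest $308.45; balance after payment $16,825.97.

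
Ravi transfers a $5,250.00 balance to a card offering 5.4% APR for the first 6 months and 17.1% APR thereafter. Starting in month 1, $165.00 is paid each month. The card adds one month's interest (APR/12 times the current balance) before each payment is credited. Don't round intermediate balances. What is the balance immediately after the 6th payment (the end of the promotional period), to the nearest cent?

$4,392.15

Promo months 1–6 at r₀ = 5.4%/12 = 0.0045; months 7+ at r₁ = 17.1%/12 = 0.01425.
After month 6: iterate B ← B·(1+r₀) − $165.00 for 6 months → $4,392.15.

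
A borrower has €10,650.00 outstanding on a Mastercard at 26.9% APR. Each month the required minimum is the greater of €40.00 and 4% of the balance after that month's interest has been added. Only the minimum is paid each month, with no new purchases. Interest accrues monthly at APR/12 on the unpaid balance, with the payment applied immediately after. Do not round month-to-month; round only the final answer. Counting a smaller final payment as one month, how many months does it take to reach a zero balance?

164 months

Monthly rate r = 26.9%/12 = 2.24167% = 0.0224167.
While 4% of the post-interest balance exceeds €40.00, each month B ← (B·(1+r))·(1 − 0.04), i.e. B shrinks by the factor (1+r)·0.96 = 0.98152.
This holds for months 1–129. Entering month 130 the balance is €960.15; 4% of the post-interest balance is now below €40.00, so the flat €40.00 minimum applies from here.
From month 130 a fixed €40.00 at rate r clears €960.15 in 35 more payments. Total: 129 + 35 = 164 months.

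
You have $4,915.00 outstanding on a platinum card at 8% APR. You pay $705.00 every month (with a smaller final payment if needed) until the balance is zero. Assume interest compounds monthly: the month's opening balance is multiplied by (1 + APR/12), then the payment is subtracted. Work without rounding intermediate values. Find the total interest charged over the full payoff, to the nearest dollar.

Monthly rate r = 8%/12 = 0.666667% = 0.00666667.
Payoff takes n = ⌈−ln(1 − rB₀/P)/ln(1+r)⌉ = ⌈7.163⌉ = 8 payments; the last is $114.96.
Total paid = 7·$705.00 + $114.96 = $5,049.96.
Total interest = total paid − principal = $5,049.96 − $4,915.00 = $134.96.

$135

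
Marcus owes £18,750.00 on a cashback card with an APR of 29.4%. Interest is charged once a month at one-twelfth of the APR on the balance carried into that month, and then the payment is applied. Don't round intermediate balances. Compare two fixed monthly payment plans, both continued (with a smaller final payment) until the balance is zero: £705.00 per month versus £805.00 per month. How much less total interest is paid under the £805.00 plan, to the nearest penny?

£2,593.06

Monthly rate r = 29.4%/12 = 2.45% = 0.0245.
At £705.00/mo: n = ⌈−ln(1 − rB₀/P)/ln(1+r)⌉ = 44 payments (last £397.94); total interest = total paid − £18,750.00 = £11,962.94.
At £805.00/mo: 35 payments (last £749.88); total interest £9,369.88.
Interest saved = £11,962.94 − £9,369.88 = £2,593.06.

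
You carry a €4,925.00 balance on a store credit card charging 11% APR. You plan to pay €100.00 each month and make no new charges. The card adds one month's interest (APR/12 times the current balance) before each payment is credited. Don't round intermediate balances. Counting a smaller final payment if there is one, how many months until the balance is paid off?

Monthly rate r = 11%/12 = 0.916667% = 0.00916667.
Recurrence: B ← B·(1+r) − €100.00.
Month 1: interest €45.15; balance after payment €4,870.15.
Month 2: interest €44.64; balance after payment €4,814.79.
Closed form: n = −ln(1 − rB₀/P)/ln(1+r) = −ln(0.54854)/ln(1.00917) ≈ 65.808, so the balance reaches zero during payment 66.

66 payments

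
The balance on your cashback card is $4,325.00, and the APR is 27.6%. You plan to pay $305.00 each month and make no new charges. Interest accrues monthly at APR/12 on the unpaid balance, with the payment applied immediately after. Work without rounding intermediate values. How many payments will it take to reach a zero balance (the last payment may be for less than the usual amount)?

Monthly rate r = 27.6%/12 = 2.3% = 0.023.
Recurrence: B ← B·(1+r) − $305.00.
Month 1: interest $99.47; balance after payment $4,119.48.
Month 2: interest $94.75; balance after payment $3,909.22.
Closed form: n = −ln(1 − rB₀/P)/ln(1+r) = −ln(0.67385)/ln(1.023) ≈ 17.359, so the balance reaches zero during payment 18.

18 payments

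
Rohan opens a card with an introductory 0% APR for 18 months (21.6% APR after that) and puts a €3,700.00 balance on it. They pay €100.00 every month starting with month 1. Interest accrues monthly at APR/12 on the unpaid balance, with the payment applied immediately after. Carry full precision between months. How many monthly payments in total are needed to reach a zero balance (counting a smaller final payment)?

42 months

Promo months 1–18 at r₀ = 0%/12 = 0; months 19+ at r₁ = 21.6%/12 = 0.018.
After month 18 (no interest yet): B = €3,700.00 − 18·€100.00 = €1,900.00.
Then at r₁ with €100.00/mo: n₂ = −ln(1 − r₁·B/P)/ln(1+r₁) ≈ 23.46 → 24 more payments.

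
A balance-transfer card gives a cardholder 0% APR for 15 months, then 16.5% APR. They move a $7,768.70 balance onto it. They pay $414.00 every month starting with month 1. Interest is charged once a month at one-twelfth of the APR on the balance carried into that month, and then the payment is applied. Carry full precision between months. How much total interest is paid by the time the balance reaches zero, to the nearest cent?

$53.04

Promo months 1–15 at r₀ = 0%/12 = 0; months 16+ at r₁ = 16.5%/12 = 0.01375.
After month 15 (no interest yet): B = $7,768.70 − 15·$414.00 = $1,558.70.
Then at r₁ with $414.00/mo: n₂ = −ln(1 − r₁·B/P)/ln(1+r₁) ≈ 3.89 → 4 more payments.
Total paid = 18·$414.00 + $369.74 = $7,821.74; interest = $7,821.74 − $7,768.70 = $53.04.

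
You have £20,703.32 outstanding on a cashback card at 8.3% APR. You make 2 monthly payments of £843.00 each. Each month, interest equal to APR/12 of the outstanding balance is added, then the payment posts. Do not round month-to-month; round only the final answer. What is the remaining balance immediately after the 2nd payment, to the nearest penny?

Monthly rate r = 8.3%/12 = 0.691667% = 0.00691667.
Each month: B ← B·(1+r) − £843.00.
Month 1: interest £143.20; balance after payment £20,003.52.
Month 2: interest £138.36; balance after payment £19,298.88.

£19,298.88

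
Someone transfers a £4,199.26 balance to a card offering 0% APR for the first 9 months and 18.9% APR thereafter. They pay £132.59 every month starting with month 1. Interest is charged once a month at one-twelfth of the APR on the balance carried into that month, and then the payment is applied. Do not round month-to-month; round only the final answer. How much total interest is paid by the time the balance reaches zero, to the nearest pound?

£742

Promo months 1–9 at r₀ = 0%/12 = 0; months 10+ at r₁ = 18.9%/12 = 0.01575.
After month 9 (no interest yet): B = £4,199.26 − 9·£132.59 = £3,005.95.
Then at r₁ with £132.59/mo: n₂ = −ln(1 − r₁·B/P)/ln(1+r₁) ≈ 28.27 → 29 more payments.
Total paid = 37·£132.59 + £35.45 = £4,941.28; interest = £4,941.28 − £4,199.26 = £742.02.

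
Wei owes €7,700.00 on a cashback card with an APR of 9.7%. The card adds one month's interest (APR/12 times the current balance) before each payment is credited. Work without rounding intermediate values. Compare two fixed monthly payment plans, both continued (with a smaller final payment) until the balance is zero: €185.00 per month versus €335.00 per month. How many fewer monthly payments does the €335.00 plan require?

25 fewer payments

Monthly rate r = 9.7%/12 = 0.808333% = 0.00808333.
At €185.00/mo: n = ⌈−ln(1 − rB₀/P)/ln(1+r)⌉ = 51 payments (last €174.59); total interest = total paid − €7,700.00 = €1,724.59.
At €335.00/mo: 26 payments (last €178.15); total interest €853.15.
Payments saved = 51 − 26 = 25.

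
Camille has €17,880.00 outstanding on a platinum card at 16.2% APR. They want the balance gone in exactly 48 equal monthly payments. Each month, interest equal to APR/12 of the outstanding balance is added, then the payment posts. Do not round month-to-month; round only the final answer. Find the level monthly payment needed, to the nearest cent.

Monthly rate r = 16.2%/12 = 1.35% = 0.0135.
Level-payment amortization: P = B₀·r / (1 − (1+r)^(−n)) = 17880.00·0.0135 / (1 − 1.0135^(−48)).
Denominator 1 − (1+r)^(−48) = 0.474636551.
P = 241.38 / 0.474636551 ≈ 508.56.

€508.56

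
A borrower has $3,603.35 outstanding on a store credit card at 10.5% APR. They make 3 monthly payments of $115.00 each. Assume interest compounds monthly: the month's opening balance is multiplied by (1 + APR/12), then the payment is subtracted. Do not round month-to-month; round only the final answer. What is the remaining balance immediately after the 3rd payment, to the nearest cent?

$3,350.74

Monthly rate r = 10.5%/12 = 0.875% = 0.00875.
Each month: B ← B·(1+r) − $115.00.
Month 1: interest $31.53; balance after payment $3,519.88.
Month 2: interest $30.80; balance after payment $3,435.68.
Month 3: interest $30.06; balance after payment $3,350.74.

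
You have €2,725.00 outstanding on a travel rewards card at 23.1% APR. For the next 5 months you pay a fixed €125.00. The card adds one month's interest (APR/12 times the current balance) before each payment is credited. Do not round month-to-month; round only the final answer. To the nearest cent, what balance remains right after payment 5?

Monthly rate r = 23.1%/12 = 1.925% = 0.01925.
Each month: B ← B·(1+r) − €125.00.
Month 1: interest €52.46; balance after payment €2,652.46.
Month 2: interest €51.06; balance after payment €2,578.52.
Month 3: interest €49.64; balance after payment €2,503.15.
Month 4: interest €48.19; balance after payment €2,426.34.
Month 5: interest €46.71; balance after payment €2,348.05.

€2,348.05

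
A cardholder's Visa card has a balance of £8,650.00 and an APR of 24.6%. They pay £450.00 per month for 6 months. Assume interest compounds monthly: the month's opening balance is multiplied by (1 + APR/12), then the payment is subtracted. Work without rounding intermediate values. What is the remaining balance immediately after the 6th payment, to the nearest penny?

Monthly rate r = 24.6%/12 = 2.05% = 0.0205.
Each month: B ← B·(1+r) − £450.00.
Month 1: interest £177.33; balance after payment £8,377.33.
Month 2: interest £171.74; balance after payment £8,099.06.
Month 3: interest £166.03; balance after payment £7,815.09.
Month 4: interest £160.21; balance after payment £7,525.30.
Month 5: interest £154.27; balance after payment £7,229.57.
Month 6: interest £148.21; balance after payment £6,927.78.

£6,927.78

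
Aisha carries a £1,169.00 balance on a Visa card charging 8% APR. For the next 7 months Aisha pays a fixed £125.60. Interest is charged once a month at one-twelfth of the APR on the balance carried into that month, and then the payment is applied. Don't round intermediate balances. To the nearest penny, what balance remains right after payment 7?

£327.68

Monthly rate r = 8%/12 = 0.666667% = 0.00666667.
Each month: B ← B·(1+r) − £125.60.
Month 1: interest £7.79; balance after payment £1,051.19.
Month 2: interest £7.01; balance after payment £932.60.
Month 3: interest £6.22; balance after payment £813.22.
Month 4: interest £5.42; balance after payment £693.04.
Month 5: interest £4.62; balance after payment £572.06.
Month 6: interest £3.81; balance after payment £450.27.
Month 7: interest £3.00; balance after payment £327.68.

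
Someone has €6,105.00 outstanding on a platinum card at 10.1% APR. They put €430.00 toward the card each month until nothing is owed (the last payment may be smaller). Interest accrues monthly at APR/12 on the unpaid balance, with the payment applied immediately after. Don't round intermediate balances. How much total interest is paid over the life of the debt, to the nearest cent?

Monthly rate r = 10.1%/12 = 0.841667% = 0.00841667.
Payoff takes n = ⌈−ln(1 − rB₀/P)/ln(1+r)⌉ = ⌈15.184⌉ = 16 payments; the last is €79.30.
Total paid = 15·€430.00 + €79.30 = €6,529.30.
Total interest = total paid − principal = €6,529.30 − €6,105.00 = €424.30.

€424.30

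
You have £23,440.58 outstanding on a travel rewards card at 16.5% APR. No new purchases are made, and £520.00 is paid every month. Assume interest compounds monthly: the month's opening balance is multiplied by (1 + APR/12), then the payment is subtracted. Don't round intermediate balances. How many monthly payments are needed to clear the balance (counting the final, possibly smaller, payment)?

Monthly rate r = 16.5%/12 = 1.375% = 0.01375.
Recurrence: B ← B·(1+r) − £520.00.
Month 1: interest £322.31; balance after payment £23,242.89.
Month 2: interest £319.59; balance after payment £23,042.48.
Closed form: n = −ln(1 − rB₀/P)/ln(1+r) = −ln(0.38018)/ln(1.01375) ≈ 70.818, so the balance reaches zero during payment 71.

71 payments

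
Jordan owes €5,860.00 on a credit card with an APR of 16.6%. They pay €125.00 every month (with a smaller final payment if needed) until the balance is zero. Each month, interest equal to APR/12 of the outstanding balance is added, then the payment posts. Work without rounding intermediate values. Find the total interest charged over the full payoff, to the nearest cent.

€3,653.15

Monthly rate r = 16.6%/12 = 1.38333% = 0.0138333.
Payoff takes n = ⌈−ln(1 − rB₀/P)/ln(1+r)⌉ = ⌈76.105⌉ = 77 payments; the last is €13.15.
Total paid = 76·€125.00 + €13.15 = €9,513.15.
Total interest = total paid − principal = €9,513.15 − €5,860.00 = €3,653.15.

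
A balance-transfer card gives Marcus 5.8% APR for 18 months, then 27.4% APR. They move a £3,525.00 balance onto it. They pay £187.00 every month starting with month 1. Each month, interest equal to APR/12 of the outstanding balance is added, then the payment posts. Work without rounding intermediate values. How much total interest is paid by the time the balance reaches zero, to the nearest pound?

£189

Promo months 1–18 at r₀ = 5.8%/12 = 0.00483333; months 19+ at r₁ = 27.4%/12 = 0.0228333.
After month 18: iterate B ← B·(1+r₀) − £187.00 for 18 months → £336.69.
Then at r₁ with £187.00/mo: n₂ = −ln(1 − r₁·B/P)/ln(1+r₁) ≈ 1.86 → 2 more payments.
Total paid = 19·£187.00 + £160.97 = £3,713.97; interest = £3,713.97 − £3,525.00 = £188.97.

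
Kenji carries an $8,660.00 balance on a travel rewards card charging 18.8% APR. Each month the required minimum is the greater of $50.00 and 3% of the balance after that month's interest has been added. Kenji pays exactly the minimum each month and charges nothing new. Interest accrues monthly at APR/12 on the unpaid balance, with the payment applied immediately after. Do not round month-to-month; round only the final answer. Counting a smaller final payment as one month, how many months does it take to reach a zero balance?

Monthly rate r = 18.8%/12 = 1.56667% = 0.0156667.
While 3% of the post-interest balance exceeds $50.00, each month B ← (B·(1+r))·(1 − 0.03), i.e. B shrinks by the factor (1+r)·0.97 = 0.9852.
This holds for months 1–112. Entering month 113 the balance is $1,629.62; 3% of the post-interest balance is now below $50.00, so the flat $50.00 minimum applies from here.
From month 113 a fixed $50.00 at rate r clears $1,629.62 in 46 more payments. Total: 112 + 46 = 158 months.

158 months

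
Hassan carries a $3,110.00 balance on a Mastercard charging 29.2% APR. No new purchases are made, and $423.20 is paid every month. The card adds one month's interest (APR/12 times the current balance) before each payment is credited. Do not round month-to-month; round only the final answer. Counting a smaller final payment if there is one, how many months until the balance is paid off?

9 payments

Monthly rate r = 29.2%/12 = 2.43333% = 0.0243333.
Recurrence: B ← B·(1+r) − $423.20.
Month 1: interest $75.68; balance after payment $2,762.48.
Month 2: interest $67.22; balance after payment $2,406.50.
Closed form: n = −ln(1 − rB₀/P)/ln(1+r) = −ln(0.82118)/ln(1.02433) ≈ 8.195, so the balance reaches zero during payment 9.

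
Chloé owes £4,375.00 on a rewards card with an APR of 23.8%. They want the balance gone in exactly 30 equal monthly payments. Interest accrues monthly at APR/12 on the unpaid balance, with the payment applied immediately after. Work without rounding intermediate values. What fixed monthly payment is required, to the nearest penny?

Monthly rate r = 23.8%/12 = 1.98333% = 0.0198333.
Level-payment amortization: P = B₀·r / (1 − (1+r)^(−n)) = 4375.00·0.0198333 / (1 − 1.01983^(−30)).
Denominator 1 − (1+r)^(−30) = 0.445216015.
P = 86.7708 / 0.445216015 ≈ 194.90.

£194.90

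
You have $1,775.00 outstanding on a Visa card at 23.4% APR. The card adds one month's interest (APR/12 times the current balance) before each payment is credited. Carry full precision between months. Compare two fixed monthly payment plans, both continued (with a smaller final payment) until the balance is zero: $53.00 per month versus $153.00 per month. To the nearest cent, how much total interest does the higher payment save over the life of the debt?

$873.12

Monthly rate r = 23.4%/12 = 1.95% = 0.0195.
At $53.00/mo: n = ⌈−ln(1 − rB₀/P)/ln(1+r)⌉ = 55 payments (last $43.32); total interest = total paid − $1,775.00 = $1,130.32.
At $153.00/mo: 14 payments (last $43.20); total interest $257.20.
Interest saved = $1,130.32 − $257.20 = $873.12.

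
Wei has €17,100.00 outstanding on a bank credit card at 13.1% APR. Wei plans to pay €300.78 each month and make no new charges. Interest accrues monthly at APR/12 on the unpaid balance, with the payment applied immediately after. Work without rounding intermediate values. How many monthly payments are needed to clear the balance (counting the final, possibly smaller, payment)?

Monthly rate r = 13.1%/12 = 1.09167% = 0.0109167.
Recurrence: B ← B·(1+r) − €300.78.
Month 1: interest €186.68; balance after payment €16,985.90.
Month 2: interest €185.43; balance after payment €16,870.54.
Closed form: n = −ln(1 − rB₀/P)/ln(1+r) = −ln(0.37936)/ln(1.01092) ≈ 89.271, so the balance reaches zero during payment 90.

90 payments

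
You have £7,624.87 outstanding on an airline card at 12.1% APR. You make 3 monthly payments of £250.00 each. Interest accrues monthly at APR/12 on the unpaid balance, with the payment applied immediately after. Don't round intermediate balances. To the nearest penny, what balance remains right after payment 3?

Monthly rate r = 12.1%/12 = 1.00833% = 0.0100833.
Each month: B ← B·(1+r) − £250.00.
Month 1: interest £76.88; balance after payment £7,451.75.
Month 2: interest £75.14; balance after payment £7,276.89.
Month 3: interest £73.38; balance after payment £7,100.27.

£7,100.27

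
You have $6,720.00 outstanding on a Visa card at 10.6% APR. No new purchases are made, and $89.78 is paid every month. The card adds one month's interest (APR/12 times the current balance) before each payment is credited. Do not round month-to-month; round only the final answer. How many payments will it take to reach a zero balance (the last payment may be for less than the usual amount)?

124 payments

Monthly rate r = 10.6%/12 = 0.883333% = 0.00883333.
Recurrence: B ← B·(1+r) − $89.78.
Month 1: interest $59.36; balance after payment $6,689.58.
Month 2: interest $59.09; balance after payment $6,658.89.
Closed form: n = −ln(1 − rB₀/P)/ln(1+r) = −ln(0.33883)/ln(1.00883) ≈ 123.061, so the balance reaches zero during payment 124.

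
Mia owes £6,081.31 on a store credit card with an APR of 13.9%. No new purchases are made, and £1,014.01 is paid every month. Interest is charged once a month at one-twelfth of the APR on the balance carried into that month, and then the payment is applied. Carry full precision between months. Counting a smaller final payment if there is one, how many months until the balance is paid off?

7 payments

Monthly rate r = 13.9%/12 = 1.15833% = 0.0115833.
Recurrence: B ← B·(1+r) − £1,014.01.
Month 1: interest £70.44; balance after payment £5,137.74.
Month 2: interest £59.51; balance after payment £4,183.24.
Closed form: n = −ln(1 − rB₀/P)/ln(1+r) = −ln(0.93053)/ln(1.01158) ≈ 6.252, so the balance reaches zero during payment 7.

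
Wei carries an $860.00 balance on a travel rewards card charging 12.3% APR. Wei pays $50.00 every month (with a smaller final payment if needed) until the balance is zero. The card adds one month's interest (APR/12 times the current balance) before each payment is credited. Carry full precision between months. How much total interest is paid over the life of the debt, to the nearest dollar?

Monthly rate r = 12.3%/12 = 1.025% = 0.01025.
Payoff takes n = ⌈−ln(1 − rB₀/P)/ln(1+r)⌉ = ⌈19.019⌉ = 20 payments; the last is $0.94.
Total paid = 19·$50.00 + $0.94 = $950.94.
Total interest = total paid − principal = $950.94 − $860.00 = $90.94.

$91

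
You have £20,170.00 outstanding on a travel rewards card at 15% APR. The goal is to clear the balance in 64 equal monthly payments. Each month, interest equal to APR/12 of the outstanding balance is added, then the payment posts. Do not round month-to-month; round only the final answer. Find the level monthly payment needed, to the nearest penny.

Monthly rate r = 15%/12 = 1.25% = 0.0125.
Level-payment amortization: P = B₀·r / (1 − (1+r)^(−n)) = 20170.00·0.0125 / (1 − 1.0125^(−64)).
Denominator 1 − (1+r)^(−64) = 0.548437406.
P = 252.125 / 0.548437406 ≈ 459.72.

£459.72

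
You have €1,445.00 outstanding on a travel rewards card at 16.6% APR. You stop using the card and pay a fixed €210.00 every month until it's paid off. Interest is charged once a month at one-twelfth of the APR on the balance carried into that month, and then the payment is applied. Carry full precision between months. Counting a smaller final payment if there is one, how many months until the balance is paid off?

8 months

Monthly rate r = 16.6%/12 = 1.38333% = 0.0138333.
Recurrence: B ← B·(1+r) − €210.00.
Month 1: interest €19.99; balance after payment €1,254.99.
Month 2: interest €17.36; balance after payment €1,062.35.
Closed form: n = −ln(1 − rB₀/P)/ln(1+r) = −ln(0.90481)/ln(1.01383) ≈ 7.281, so the balance reaches zero during payment 8.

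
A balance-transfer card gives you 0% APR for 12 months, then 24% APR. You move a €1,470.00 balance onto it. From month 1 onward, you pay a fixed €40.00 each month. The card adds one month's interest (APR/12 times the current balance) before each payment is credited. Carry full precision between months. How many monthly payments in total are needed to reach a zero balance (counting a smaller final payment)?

Promo months 1–12 at r₀ = 0%/12 = 0; months 13+ at r₁ = 24%/12 = 0.02.
After month 12 (no interest yet): B = €1,470.00 − 12·€40.00 = €990.00.
Then at r₁ with €40.00/mo: n₂ = −ln(1 − r₁·B/P)/ln(1+r₁) ≈ 34.50 → 35 more payments.

47 months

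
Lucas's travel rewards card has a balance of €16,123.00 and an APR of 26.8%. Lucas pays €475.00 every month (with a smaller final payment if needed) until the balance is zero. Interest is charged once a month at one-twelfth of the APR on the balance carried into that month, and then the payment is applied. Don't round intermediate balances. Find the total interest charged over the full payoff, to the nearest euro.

Monthly rate r = 26.8%/12 = 2.23333% = 0.0223333.
Payoff takes n = ⌈−ln(1 − rB₀/P)/ln(1+r)⌉ = ⌈64.248⌉ = 65 payments; the last is €118.73.
Total paid = 64·€475.00 + €118.73 = €30,518.73.
Total interest = total paid − principal = €30,518.73 − €16,123.00 = €14,395.73.

€14,396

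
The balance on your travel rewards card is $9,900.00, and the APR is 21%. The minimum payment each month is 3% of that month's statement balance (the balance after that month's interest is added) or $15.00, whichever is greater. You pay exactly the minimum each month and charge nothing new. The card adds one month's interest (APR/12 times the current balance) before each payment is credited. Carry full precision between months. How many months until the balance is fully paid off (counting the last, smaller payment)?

Monthly rate r = 21%/12 = 1.75% = 0.0175.
While 3% of the post-interest balance exceeds $15.00, each month B ← (B·(1+r))·(1 − 0.03), i.e. B shrinks by the factor (1+r)·0.97 = 0.98698.
This holds for months 1–230. Entering month 231 the balance is $485.34; 3% of the post-interest balance is now below $15.00, so the flat $15.00 minimum applies from here.
From month 231 a fixed $15.00 at rate r clears $485.34 in 49 more payments. Total: 230 + 49 = 279 months.

279 months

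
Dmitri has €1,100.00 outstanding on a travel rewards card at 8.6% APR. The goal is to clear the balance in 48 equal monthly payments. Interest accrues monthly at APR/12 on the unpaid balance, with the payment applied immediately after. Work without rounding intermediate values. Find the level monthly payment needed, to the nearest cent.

€27.17

Monthly rate r = 8.6%/12 = 0.716667% = 0.00716667.
Level-payment amortization: P = B₀·r / (1 − (1+r)^(−n)) = 1100.00·0.00716667 / (1 − 1.00717^(−48)).
Denominator 1 − (1+r)^(−48) = 0.290200818.
P = 7.88333 / 0.290200818 ≈ 27.17.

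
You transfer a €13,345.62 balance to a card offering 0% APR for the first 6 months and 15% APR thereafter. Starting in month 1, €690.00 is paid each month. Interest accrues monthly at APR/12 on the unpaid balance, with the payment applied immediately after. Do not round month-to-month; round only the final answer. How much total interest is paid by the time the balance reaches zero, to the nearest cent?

Promo months 1–6 at r₀ = 0%/12 = 0; months 7+ at r₁ = 15%/12 = 0.0125.
After month 6 (no interest yet): B = €13,345.62 − 6·€690.00 = €9,205.62.
Then at r₁ with €690.00/mo: n₂ = −ln(1 − r₁·B/P)/ln(1+r₁) ≈ 14.69 → 15 more payments.
Total paid = 20·€690.00 + €474.63 = €14,274.63; interest = €14,274.63 − €13,345.62 = €929.01.

€929.01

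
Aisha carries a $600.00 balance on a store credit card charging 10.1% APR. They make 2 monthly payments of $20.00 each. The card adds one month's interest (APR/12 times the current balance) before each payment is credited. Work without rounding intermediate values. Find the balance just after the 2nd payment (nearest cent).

Monthly rate r = 10.1%/12 = 0.841667% = 0.00841667.
Each month: B ← B·(1+r) − $20.00.
Month 1: interest $5.05; balance after payment $585.05.
Month 2: interest $4.92; balance after payment $569.97.

$569.97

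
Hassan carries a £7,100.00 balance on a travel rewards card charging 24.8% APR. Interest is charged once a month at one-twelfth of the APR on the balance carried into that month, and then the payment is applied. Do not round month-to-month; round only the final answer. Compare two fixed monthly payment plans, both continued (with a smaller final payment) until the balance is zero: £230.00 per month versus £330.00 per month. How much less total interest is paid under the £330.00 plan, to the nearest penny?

£1,935.63

Monthly rate r = 24.8%/12 = 2.06667% = 0.0206667.
At £230.00/mo: n = ⌈−ln(1 − rB₀/P)/ln(1+r)⌉ = 50 payments (last £154.41); total interest = total paid − £7,100.00 = £4,324.41.
At £330.00/mo: 29 payments (last £248.78); total interest £2,388.78.
Interest saved = £4,324.41 − £2,388.78 = £1,935.63.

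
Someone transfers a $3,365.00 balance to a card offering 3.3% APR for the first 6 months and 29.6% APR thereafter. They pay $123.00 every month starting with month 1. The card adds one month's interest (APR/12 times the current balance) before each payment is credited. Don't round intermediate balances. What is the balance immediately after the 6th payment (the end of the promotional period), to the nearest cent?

Promo months 1–6 at r₀ = 3.3%/12 = 0.00275; months 7+ at r₁ = 29.6%/12 = 0.0246667.
After month 6: iterate B ← B·(1+r₀) − $123.00 for 6 months → $2,677.81.

$2,677.81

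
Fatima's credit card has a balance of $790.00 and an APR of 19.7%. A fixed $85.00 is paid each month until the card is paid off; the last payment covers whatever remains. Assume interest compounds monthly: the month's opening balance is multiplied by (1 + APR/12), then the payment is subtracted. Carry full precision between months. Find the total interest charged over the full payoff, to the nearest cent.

$74.31

Monthly rate r = 19.7%/12 = 1.64167% = 0.0164167.
Payoff takes n = ⌈−ln(1 − rB₀/P)/ln(1+r)⌉ = ⌈10.167⌉ = 11 payments; the last is $14.31.
Total paid = 10·$85.00 + $14.31 = $864.31.
Total interest = total paid − principal = $864.31 − $790.00 = $74.31.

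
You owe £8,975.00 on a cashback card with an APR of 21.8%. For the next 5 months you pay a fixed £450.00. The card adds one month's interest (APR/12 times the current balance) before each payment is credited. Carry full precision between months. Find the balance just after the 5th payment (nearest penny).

£7,487.14

Monthly rate r = 21.8%/12 = 1.81667% = 0.0181667.
Each month: B ← B·(1+r) − £450.00.
Month 1: interest £163.05; balance after payment £8,688.05.
Month 2: interest £157.83; balance after payment £8,395.88.
Month 3: interest £152.53; balance after payment £8,098.40.
Month 4: interest £147.12; balance after payment £7,795.52.
Month 5: interest £141.62; balance after payment £7,487.14.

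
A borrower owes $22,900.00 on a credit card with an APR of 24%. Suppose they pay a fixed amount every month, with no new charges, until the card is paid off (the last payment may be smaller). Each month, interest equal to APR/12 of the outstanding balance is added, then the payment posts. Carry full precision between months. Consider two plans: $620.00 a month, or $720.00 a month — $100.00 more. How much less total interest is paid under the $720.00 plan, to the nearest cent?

Monthly rate r = 24%/12 = 2% = 0.02.
At $620.00/mo: n = ⌈−ln(1 − rB₀/P)/ln(1+r)⌉ = 68 payments (last $481.57); total interest = total paid − $22,900.00 = $19,121.57.
At $720.00/mo: 52 payments (last $35.70); total interest $13,855.70.
Interest saved = $19,121.57 − $13,855.70 = $5,265.87.

$5,265.87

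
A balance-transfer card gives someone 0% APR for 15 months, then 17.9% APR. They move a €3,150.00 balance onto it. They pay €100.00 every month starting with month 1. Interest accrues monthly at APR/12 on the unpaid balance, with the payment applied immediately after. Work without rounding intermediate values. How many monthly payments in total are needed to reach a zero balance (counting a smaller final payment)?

Promo months 1–15 at r₀ = 0%/12 = 0; months 16+ at r₁ = 17.9%/12 = 0.0149167.
After month 15 (no interest yet): B = €3,150.00 − 15·€100.00 = €1,650.00.
Then at r₁ with €100.00/mo: n₂ = −ln(1 − r₁·B/P)/ln(1+r₁) ≈ 19.08 → 20 more payments.

35 months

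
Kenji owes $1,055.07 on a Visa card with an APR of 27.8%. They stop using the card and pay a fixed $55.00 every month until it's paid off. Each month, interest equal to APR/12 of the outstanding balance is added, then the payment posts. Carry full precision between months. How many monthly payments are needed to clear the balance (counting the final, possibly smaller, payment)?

26 months

Monthly rate r = 27.8%/12 = 2.31667% = 0.0231667.
Recurrence: B ← B·(1+r) − $55.00.
Month 1: interest $24.44; balance after payment $1,024.51.
Month 2: interest $23.73; balance after payment $993.25.
Closed form: n = −ln(1 − rB₀/P)/ln(1+r) = −ln(0.55559)/ln(1.02317) ≈ 25.662, so the balance reaches zero during payment 26.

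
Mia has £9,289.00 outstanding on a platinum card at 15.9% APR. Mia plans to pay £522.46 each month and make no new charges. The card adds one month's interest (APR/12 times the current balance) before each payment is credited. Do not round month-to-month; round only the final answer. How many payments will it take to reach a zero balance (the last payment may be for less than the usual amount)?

Monthly rate r = 15.9%/12 = 1.325% = 0.01325.
Recurrence: B ← B·(1+r) − £522.46.
Month 1: interest £123.08; balance after payment £8,889.62.
Month 2: interest £117.79; balance after payment £8,484.95.
Closed form: n = −ln(1 − rB₀/P)/ln(1+r) = −ln(0.76442)/ln(1.01325) ≈ 20.408, so the balance reaches zero during payment 21.

21 months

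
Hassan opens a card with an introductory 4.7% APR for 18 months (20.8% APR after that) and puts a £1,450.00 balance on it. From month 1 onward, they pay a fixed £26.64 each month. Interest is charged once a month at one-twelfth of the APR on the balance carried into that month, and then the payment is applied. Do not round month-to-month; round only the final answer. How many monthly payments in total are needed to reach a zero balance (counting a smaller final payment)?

Promo months 1–18 at r₀ = 4.7%/12 = 0.00391667; months 19+ at r₁ = 20.8%/12 = 0.0173333.
After month 18: iterate B ← B·(1+r₀) − £26.64 for 18 months → £1,059.88.
Then at r₁ with £26.64/mo: n₂ = −ln(1 − r₁·B/P)/ln(1+r₁) ≈ 68.08 → 69 more payments.

87 months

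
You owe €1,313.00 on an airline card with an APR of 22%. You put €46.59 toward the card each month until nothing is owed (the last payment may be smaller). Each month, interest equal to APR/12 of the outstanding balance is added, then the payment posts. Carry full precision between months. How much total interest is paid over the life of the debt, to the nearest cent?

€551.54

Monthly rate r = 22%/12 = 1.83333% = 0.0183333.
Payoff takes n = ⌈−ln(1 − rB₀/P)/ln(1+r)⌉ = ⌈40.020⌉ = 41 payments; the last is €0.94.
Total paid = 40·€46.59 + €0.94 = €1,864.54.
Total interest = total paid − principal = €1,864.54 − €1,313.00 = €551.54.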